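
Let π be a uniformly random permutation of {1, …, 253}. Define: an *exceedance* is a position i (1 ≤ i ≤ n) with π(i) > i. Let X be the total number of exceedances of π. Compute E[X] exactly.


Write X = Σ_{i=1}^{253} X_i, where X_i = 1_{π(i) > i}.
For each fixed i, π(i) is uniform over {1, …, 253} (marginal of a uniform permutation), so P[π(i) > i] = (n − i)/n. Summing: Σ_{i=1}^{253} (n − i)/n = (0 + 1 + … + 252)/253 = 253(253 − 1)/(2·253) = (253 − 1)/2.
Hence E[X] = Σ_{i=1}^{253} (253 − i)/253 = 126 ≈ 126.0000.

E[X] = 126 = 126.0000.


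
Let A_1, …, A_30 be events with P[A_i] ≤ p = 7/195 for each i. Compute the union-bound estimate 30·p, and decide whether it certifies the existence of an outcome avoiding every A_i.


Union bound: P[∪_{i=1}^{30} A_i] ≤ Σ_i P[A_i] ≤ 30·p = 30·(7/195) = 14/13.
Numerically: 14/13 ≈ 1.07692.
Is 14/13 < 1? NO.
Since the bound 14/13 is ≥ 1, the union bound is uninformative here; it does NOT by itself certify existence.

30·p = 14/13 ≈ 1.07692; existence NOT certified by the union bound.


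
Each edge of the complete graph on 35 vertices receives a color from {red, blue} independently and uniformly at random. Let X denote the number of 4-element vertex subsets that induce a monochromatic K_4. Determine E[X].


Let X = Σ_S X_S over the C(35, 4) = 52360 subsets S of size 4, where X_S = 1 if the K_4 on S is monochromatic.
For a fixed S, the K_4 on S has C(4, 2) = 6 edges. P[all 6 edges red] = (1/2)^6, and likewise for blue, so P[monochromatic] = 2·(1/2)^6 = 2^{1 − 6} = 1/32.
By linearity of expectation: E[X] = C(35, 4) · 2^{1 − 6} = 52360 · 1/32 = 6545/4.
Numerically: E[X] ≈ 1636.250.

E[X] = C(35,4)·2^(1−C(4,2)) = 6545/4 ≈ 1636.250.


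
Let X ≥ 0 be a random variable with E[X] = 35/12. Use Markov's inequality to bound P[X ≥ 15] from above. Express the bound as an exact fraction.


μ = E[X] = 35/12, a = 15.
Markov: P[X ≥ 15] ≤ μ/a = (35/12)/15 = 7/36.
Numerically: ≈ 0.1944.
(Since a = 15 > μ = 2.9167, the bound 7/36 is < 1 and informative.)

P[X ≥ 15] ≤ 7/36 ≈ 0.1944.


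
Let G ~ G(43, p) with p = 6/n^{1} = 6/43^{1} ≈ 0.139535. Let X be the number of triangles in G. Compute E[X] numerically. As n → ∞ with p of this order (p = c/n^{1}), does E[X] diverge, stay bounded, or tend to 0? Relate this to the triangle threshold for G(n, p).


Number of potential triangles: C(43, 3) = 12341.
Each occurs with probability p³ ≈ (0.139535)³ ≈ 2.71674192e-03.
By linearity: E[X] = C(43, 3)·p³ ≈ 12341 · 2.71674192e-03 ≈ 33.527312.
Here α = 1, so p = 6/n is exactly at the triangle threshold p ~ 1/n. Asymptotically E[X] → c³/6 = 6³/6 = 36 ≈ 36.000000, a bounded constant. In this regime the triangle count is asymptotically Poisson(c³/6).

E[X] ≈ 33.527312; in regime p = Θ(1/n^{1}) E[X] stays bounded (at the triangle threshold p ~ 1/n).


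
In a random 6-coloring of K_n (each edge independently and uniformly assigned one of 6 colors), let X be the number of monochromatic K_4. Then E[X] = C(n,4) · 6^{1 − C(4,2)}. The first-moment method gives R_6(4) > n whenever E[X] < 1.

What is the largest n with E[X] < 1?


We need C(n, 4) · 6^{1 − 6} < 1, i.e. C(n, 4) < 6^{6 − 1} = 7776.
Check values of n near the boundary:
  n = 20: C(20, 4) = 4845; 4845 < 7776? YES
  n = 21: C(21, 4) = 5985; 5985 < 7776? YES
  n = 22: C(22, 4) = 7315; 7315 < 7776? YES
  n = 23: C(23, 4) = 8855; 8855 < 7776? NO
  n = 24: C(24, 4) = 10626; 10626 < 7776? NO
  n = 25: C(25, 4) = 12650; 12650 < 7776? NO
The largest n with C(n, 4) < 7776 is n = 22 (where E[X] = 7315/7776 ≈ 0.9407150). Hence R_6(4) > 22, i.e. R_6(4) ≥ 23.

Largest n = 22; hence R_6(4) > 22.


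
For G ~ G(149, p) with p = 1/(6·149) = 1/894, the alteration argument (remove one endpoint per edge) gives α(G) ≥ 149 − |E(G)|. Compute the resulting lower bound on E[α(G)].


E[|E(G)|] = C(149, 2)·p = 11026 · (1/894) = 37/3.
E[α(G)] ≥ n − E[|E(G)|] = 149 − 37/3 = 410/3.
Numerically: ≈ 136.666667.
(This is only a lower bound; the true E[α(G)] may be larger.)

E[α(G)] ≥ 410/3 ≈ 136.666667.


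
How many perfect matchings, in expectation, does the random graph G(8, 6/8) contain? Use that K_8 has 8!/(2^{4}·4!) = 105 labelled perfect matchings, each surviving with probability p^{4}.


K_8 has 8!/(2^{4}·4!) = 105 labelled perfect matchings.
For each such perfect matching H, let X_H = 1 if all 4 edges of H are present in G. Then P[X_H = 1] = p^{4} = (3/4)^{4} = 81/256.
Summing the indicators: E[X] = Σ_H E[X_H] = 105 · p^{4} = 105 · 81/256 = 8505/256.
Numerically: E[X] ≈ 33.2.

E[X] = 105 · (3/4)^{4} = 8505/256 ≈ 33.2.


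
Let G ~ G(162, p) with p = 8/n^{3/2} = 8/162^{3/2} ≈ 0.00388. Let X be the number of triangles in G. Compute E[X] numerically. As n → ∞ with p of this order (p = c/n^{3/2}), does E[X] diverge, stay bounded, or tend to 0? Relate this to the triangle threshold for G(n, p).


Number of potential triangles: C(162, 3) = 695520.
Each occurs with probability p³ ≈ (0.00388)³ ≈ 5.840532e-08.
By linearity: E[X] = C(162, 3)·p³ ≈ 695520 · 5.840532e-08 ≈ 0.0406.
Since α = 3/2 > 1, p = c/n^{3/2} = o(1/n) is below the triangle threshold p ~ 1/n. Asymptotically E[X] ~ (c³/6)·n^{3(1−α)} = (8³/6)·n^{-1.5} → 0, so by Markov's inequality G has no triangles w.h.p.

E[X] ≈ 0.0406; in regime p = Θ(1/n^{3/2}) E[X] tends to 0 (below the triangle threshold p ~ 1/n).


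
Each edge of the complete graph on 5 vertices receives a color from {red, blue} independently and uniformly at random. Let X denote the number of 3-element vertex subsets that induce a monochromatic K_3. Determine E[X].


Let X = Σ_S X_S over the C(5, 3) = 10 subsets S of size 3, where X_S = 1 if the K_3 on S is monochromatic.
For a fixed S, the K_3 on S has C(3, 2) = 3 edges. P[all 3 edges red] = (1/2)^3, and likewise for blue, so P[monochromatic] = 2·(1/2)^3 = 2^{1 − 3} = 1/4.
By linearity of expectation: E[X] = C(5, 3) · 2^{1 − 3} = 10 · 1/4 = 5/2.
Numerically: E[X] ≈ 2.500.

E[X] = C(5,3)·2^(1−C(3,2)) = 5/2 ≈ 2.500.


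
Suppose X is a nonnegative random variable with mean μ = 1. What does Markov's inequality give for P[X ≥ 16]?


μ = E[X] = 1, a = 16.
Markov: P[X ≥ 16] ≤ μ/a = (1)/16 = 1/16.
Numerically: ≈ 0.062.
(Since a = 16 > μ = 1.000, the bound 1/16 is < 1 and informative.)

P[X ≥ 16] ≤ 1/16 ≈ 0.062.


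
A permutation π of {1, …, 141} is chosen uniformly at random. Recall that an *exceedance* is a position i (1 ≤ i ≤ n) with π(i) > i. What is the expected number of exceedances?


Write X = Σ_{i=1}^{141} X_i, where X_i = 1_{π(i) > i}.
For each fixed i, π(i) is uniform over {1, …, 141} (marginal of a uniform permutation), so P[π(i) > i] = (n − i)/n. Summing: Σ_{i=1}^{141} (n − i)/n = (0 + 1 + … + 140)/141 = 141(141 − 1)/(2·141) = (141 − 1)/2.
Hence E[X] = Σ_{i=1}^{141} (141 − i)/141 = 70 ≈ 70.000000.

E[X] = 70 = 70.000000.


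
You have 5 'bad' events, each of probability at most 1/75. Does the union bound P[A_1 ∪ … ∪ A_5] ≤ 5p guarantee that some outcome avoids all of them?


Union bound: P[∪_{i=1}^{5} A_i] ≤ Σ_i P[A_i] ≤ 5·p = 5·(1/75) = 1/15.
Numerically: 1/15 ≈ 0.066667.
Is 1/15 < 1? YES.
Since P[∪ A_i] ≤ 1/15 < 1, the complement has P[∩ A_i^c] ≥ 1 − 1/15 = 14/15 > 0, so some outcome avoids every A_i.

5·p = 1/15 ≈ 0.066667; existence CERTIFIED by the union bound.


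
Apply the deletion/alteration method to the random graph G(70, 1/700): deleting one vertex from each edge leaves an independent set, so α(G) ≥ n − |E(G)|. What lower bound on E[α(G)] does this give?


E[|E(G)|] = C(70, 2)·p = 2415 · (1/700) = 69/20.
E[α(G)] ≥ n − E[|E(G)|] = 70 − 69/20 = 1331/20.
Numerically: ≈ 66.5500.
(This is only a lower bound; the true E[α(G)] may be larger.)

E[α(G)] ≥ 1331/20 ≈ 66.5500.


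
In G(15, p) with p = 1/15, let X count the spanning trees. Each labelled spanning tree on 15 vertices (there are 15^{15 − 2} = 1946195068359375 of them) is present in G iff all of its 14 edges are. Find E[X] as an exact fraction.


K_15 has 15^{15 − 2} = 1946195068359375 labelled spanning trees.
For each such spanning tree H, let X_H = 1 if all 14 edges of H are present in G. Then P[X_H = 1] = p^{14} = (1/15)^{14} = 1/29192926025390625.
Summing the indicators: E[X] = Σ_H E[X_H] = 1946195068359375 · p^{14} = 1946195068359375 · 1/29192926025390625 = 1/15.
Numerically: E[X] ≈ 0.0666667.

E[X] = 1946195068359375 · (1/15)^{14} = 1/15 ≈ 0.0666667.


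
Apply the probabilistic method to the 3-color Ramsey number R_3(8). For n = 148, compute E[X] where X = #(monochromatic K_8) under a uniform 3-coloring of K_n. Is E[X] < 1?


E[X] = C(148, 8) · 3^{1 − 28} = 4709614623714 · 3^{−27} = 4709614623714/7625597484987.
As a reduced fraction: E[X] = 523290513746/847288609443 ≈ 0.6176.
Is E[X] < 1? YES.
Since E[X] < 1, there exists a 3-coloring of K_{148} with no monochromatic K_8; hence R_3(8) > 148.

E[X] = 523290513746/847288609443 ≈ 0.6176; E[X] < 1, so R_3(8) > 148.


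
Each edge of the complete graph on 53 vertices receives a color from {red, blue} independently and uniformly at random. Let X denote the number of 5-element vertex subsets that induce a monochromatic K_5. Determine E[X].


Let X = Σ_S X_S over the C(53, 5) = 2869685 subsets S of size 5, where X_S = 1 if the K_5 on S is monochromatic.
For a fixed S, the K_5 on S has C(5, 2) = 10 edges. P[all 10 edges red] = (1/2)^10, and likewise for blue, so P[monochromatic] = 2·(1/2)^10 = 2^{1 − 10} = 1/512.
By linearity: E[X] = C(53, 5) · 2^{1 − 10} = 2869685 · 1/512 = 2869685/512.
Numerically: E[X] ≈ 5604.853516.

E[X] = C(53,5)·2^(1−C(5,2)) = 2869685/512 ≈ 5604.853516.


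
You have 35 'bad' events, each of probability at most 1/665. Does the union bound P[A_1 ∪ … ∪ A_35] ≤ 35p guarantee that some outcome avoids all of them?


Union bound: P[∪_{i=1}^{35} A_i] ≤ Σ_i P[A_i] ≤ 35·p = 35·(1/665) = 1/19.
Numerically: 1/19 ≈ 0.053.
Is 1/19 < 1? YES.
Since P[∪ A_i] ≤ 1/19 < 1, the complement has P[∩ A_i^c] ≥ 1 − 1/19 = 18/19 > 0, so some outcome avoids every A_i.

35·p = 1/19 ≈ 0.053; existence CERTIFIED by the union bound.


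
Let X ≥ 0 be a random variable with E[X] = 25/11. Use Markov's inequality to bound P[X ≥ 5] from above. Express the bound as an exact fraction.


μ = E[X] = 25/11, a = 5.
Markov: P[X ≥ 5] ≤ μ/a = (25/11)/5 = 5/11.
Numerically: ≈ 0.455.
(Since a = 5 > μ = 2.273, the bound 5/11 is < 1 and informative.)

P[X ≥ 5] ≤ 5/11 ≈ 0.455.


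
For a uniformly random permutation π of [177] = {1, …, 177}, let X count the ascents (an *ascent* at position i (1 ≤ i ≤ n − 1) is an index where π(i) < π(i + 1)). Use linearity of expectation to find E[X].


Write X = Σ X_I over i = 1, …, 176, with X_I the indicator of one ascent.
There are 176 indicators.
For each fixed i, the pair (π(i), π(i+1)) is a uniformly random ordered pair of distinct values from {1, …, 177}; by symmetry P[π(i) < π(i+1)] = 1/2.
By linearity: E[X] = 176 · (1/2) = (177 − 1) · (1/2) = 88 ≈ 88.000000.

E[X] = 88 = 88.000000.


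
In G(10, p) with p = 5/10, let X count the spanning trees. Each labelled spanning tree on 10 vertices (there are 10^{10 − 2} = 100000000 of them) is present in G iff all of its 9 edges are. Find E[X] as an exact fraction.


K_10 has 10^{10 − 2} = 100000000 labelled spanning trees.
For each such spanning tree H, let X_H = 1 if all 9 edges of H are present in G. Then P[X_H = 1] = p^{9} = (1/2)^{9} = 1/512.
Summing the indicators: E[X] = Σ_H E[X_H] = 100000000 · p^{9} = 100000000 · 1/512 = 390625/2.
Numerically: E[X] ≈ 1.95e+05.

E[X] = 100000000 · (1/2)^{9} = 390625/2 ≈ 1.95e+05.


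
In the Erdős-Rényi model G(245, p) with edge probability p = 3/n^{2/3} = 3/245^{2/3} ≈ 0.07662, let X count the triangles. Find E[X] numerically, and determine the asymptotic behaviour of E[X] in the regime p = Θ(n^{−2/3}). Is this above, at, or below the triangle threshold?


Number of potential triangles: C(245, 3) = 2421090.
Each occurs with probability p³ ≈ (0.07662)³ ≈ 4.4981258e-04.
By linearity: E[X] = C(245, 3)·p³ ≈ 2421090 · 4.4981258e-04 ≈ 1089.03673.
Since α = 2/3 < 1, p = c/n^{2/3} ≫ 1/n is above the triangle threshold p ~ 1/n. Asymptotically E[X] ~ (c³/6)·n^{3(1−α)} = (3³/6)·n^{1} → ∞; triangles are abundant w.h.p.

E[X] ≈ 1089.03673; in regime p = Θ(1/n^{2/3}) E[X] diverges (above the triangle threshold p ~ 1/n).


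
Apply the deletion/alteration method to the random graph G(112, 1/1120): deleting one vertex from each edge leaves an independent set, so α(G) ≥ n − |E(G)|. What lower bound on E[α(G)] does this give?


E[|E(G)|] = C(112, 2)·p = 6216 · (1/1120) = 111/20.
E[α(G)] ≥ n − E[|E(G)|] = 112 − 111/20 = 2129/20.
Numerically: ≈ 106.450.
(This is only a lower bound; the true E[α(G)] may be larger.)

E[α(G)] ≥ 2129/20 ≈ 106.450.


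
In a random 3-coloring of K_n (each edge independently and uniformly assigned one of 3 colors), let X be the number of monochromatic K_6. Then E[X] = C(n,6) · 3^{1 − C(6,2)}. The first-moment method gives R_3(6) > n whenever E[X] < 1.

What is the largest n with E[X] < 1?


We need C(n, 6) · 3^{1 − 15} < 1, i.e. C(n, 6) < 3^{15 − 1} = 4782969.
Check values of n near the boundary:
  n = 35: C(35, 6) = 1623160; 1623160 < 4782969? YES
  n = 36: C(36, 6) = 1947792; 1947792 < 4782969? YES
  n = 37: C(37, 6) = 2324784; 2324784 < 4782969? YES
  n = 38: C(38, 6) = 2760681; 2760681 < 4782969? YES
  n = 39: C(39, 6) = 3262623; 3262623 < 4782969? YES
  n = 40: C(40, 6) = 3838380; 3838380 < 4782969? YES
  n = 41: C(41, 6) = 4496388; 4496388 < 4782969? YES
  n = 42: C(42, 6) = 5245786; 5245786 < 4782969? NO
The largest n with C(n, 6) < 4782969 is n = 41 (where E[X] = 1498796/1594323 ≈ 0.9400830). Hence R_3(6) > 41, i.e. R_3(6) ≥ 42.

Largest n = 41; hence R_3(6) > 41.


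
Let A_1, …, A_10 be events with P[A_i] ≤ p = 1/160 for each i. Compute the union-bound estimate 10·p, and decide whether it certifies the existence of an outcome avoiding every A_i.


Union bound: P[∪_{i=1}^{10} A_i] ≤ Σ_i P[A_i] ≤ 10·p = 10·(1/160) = 1/16.
Numerically: 1/16 ≈ 0.062500.
Is 1/16 < 1? YES.
Since P[∪ A_i] ≤ 1/16 < 1, the complement has P[∩ A_i^c] ≥ 1 − 1/16 = 15/16 > 0, so some outcome avoids every A_i.

10·p = 1/16 ≈ 0.062500; existence CERTIFIED by the union bound.


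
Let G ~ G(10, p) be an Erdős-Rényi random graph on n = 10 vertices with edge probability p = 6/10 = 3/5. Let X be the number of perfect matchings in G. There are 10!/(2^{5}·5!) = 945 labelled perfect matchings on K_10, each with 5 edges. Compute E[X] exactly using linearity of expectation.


K_10 has 10!/(2^{5}·5!) = 945 labelled perfect matchings.
For each such perfect matching H, let X_H = 1 if all 5 edges of H are present in G. Then P[X_H = 1] = p^{5} = (3/5)^{5} = 243/3125.
By linearity of expectation: E[X] = Σ_H E[X_H] = 945 · p^{5} = 945 · 243/3125 = 45927/625.
Numerically: E[X] ≈ 73.4832.

E[X] = 945 · (3/5)^{5} = 45927/625 ≈ 73.4832.


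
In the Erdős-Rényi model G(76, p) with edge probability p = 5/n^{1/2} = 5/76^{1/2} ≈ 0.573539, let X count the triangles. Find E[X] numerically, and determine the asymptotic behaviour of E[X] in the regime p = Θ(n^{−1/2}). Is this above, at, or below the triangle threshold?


Number of potential triangles: C(76, 3) = 70300.
Each occurs with probability p³ ≈ (0.573539)³ ≈ 1.88664255e-01.
By linearity: E[X] = C(76, 3)·p³ ≈ 70300 · 1.88664255e-01 ≈ 13263.097114.
Since α = 1/2 < 1, p = c/n^{1/2} ≫ 1/n is above the triangle threshold p ~ 1/n. Asymptotically E[X] ~ (c³/6)·n^{3(1−α)} = (5³/6)·n^{1.5} → ∞; triangles are abundant w.h.p.

E[X] ≈ 13263.097114; in regime p = Θ(1/n^{1/2}) E[X] diverges (above the triangle threshold p ~ 1/n).


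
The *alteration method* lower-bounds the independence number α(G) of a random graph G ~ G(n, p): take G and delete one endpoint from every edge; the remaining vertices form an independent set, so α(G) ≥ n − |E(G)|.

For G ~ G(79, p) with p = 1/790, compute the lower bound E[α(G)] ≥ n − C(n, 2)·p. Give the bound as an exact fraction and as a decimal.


E[|E(G)|] = C(79, 2)·p = 3081 · (1/790) = 39/10.
E[α(G)] ≥ n − E[|E(G)|] = 79 − 39/10 = 751/10.
Numerically: ≈ 75.1000.
(This is only a lower bound; the true E[α(G)] may be larger.)

E[α(G)] ≥ 751/10 ≈ 75.1000.


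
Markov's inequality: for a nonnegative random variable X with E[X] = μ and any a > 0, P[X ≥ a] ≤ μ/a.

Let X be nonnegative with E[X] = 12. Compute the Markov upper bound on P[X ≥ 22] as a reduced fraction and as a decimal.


μ = E[X] = 12, a = 22.
Markov: P[X ≥ 22] ≤ μ/a = (12)/22 = 6/11.
Numerically: ≈ 0.54545.
(Since a = 22 > μ = 12.00000, the bound 6/11 is < 1 and informative.)

P[X ≥ 22] ≤ 6/11 ≈ 0.54545.


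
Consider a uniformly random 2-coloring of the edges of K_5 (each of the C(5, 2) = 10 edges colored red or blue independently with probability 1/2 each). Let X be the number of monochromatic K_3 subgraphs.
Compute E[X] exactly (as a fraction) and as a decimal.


Let X = Σ_S X_S over the C(5, 3) = 10 subsets S of size 3, where X_S = 1 if the K_3 on S is monochromatic.
For a fixed S, the K_3 on S has C(3, 2) = 3 edges. P[all 3 edges red] = (1/2)^3, and likewise for blue, so P[monochromatic] = 2·(1/2)^3 = 2^{1 − 3} = 1/4.
Summing: E[X] = C(5, 3) · 2^{1 − 3} = 10 · 1/4 = 5/2.
Numerically: E[X] ≈ 2.5000.

E[X] = C(5,3)·2^(1−C(3,2)) = 5/2 ≈ 2.5000.


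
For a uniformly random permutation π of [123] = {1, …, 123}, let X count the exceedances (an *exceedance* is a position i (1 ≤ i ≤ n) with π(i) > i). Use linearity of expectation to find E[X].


Write X = Σ_{i=1}^{123} X_i, where X_i = 1_{π(i) > i}.
For each fixed i, π(i) is uniform over {1, …, 123} (marginal of a uniform permutation), so P[π(i) > i] = (n − i)/n. Summing: Σ_{i=1}^{123} (n − i)/n = (0 + 1 + … + 122)/123 = 123(123 − 1)/(2·123) = (123 − 1)/2.
Hence E[X] = Σ_{i=1}^{123} (123 − i)/123 = 61 ≈ 61.00000.

E[X] = 61 = 61.00000.


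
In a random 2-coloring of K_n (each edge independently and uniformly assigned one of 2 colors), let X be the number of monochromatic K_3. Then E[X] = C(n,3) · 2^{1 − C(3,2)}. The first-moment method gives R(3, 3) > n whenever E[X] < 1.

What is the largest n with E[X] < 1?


We need C(n, 3) · 2^{1 − 3} < 1, i.e. C(n, 3) < 2^{3 − 1} = 4.
Check values of n near the boundary:
  n = 3: C(3, 3) = 1; 1 < 4? YES
  n = 4: C(4, 3) = 4; 4 < 4? NO
The largest n with C(n, 3) < 4 is n = 3 (where E[X] = 1/4 ≈ 0.2500000). Hence R(3, 3) > 3, i.e. R(3, 3) ≥ 4.

Largest n = 3; hence R(3, 3) > 3.


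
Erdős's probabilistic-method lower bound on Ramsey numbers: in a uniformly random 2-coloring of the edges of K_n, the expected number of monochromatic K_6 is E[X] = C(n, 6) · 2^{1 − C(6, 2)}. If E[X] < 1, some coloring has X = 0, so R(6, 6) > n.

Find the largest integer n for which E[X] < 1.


We need C(n, 6) · 2^{1 − 15} < 1, i.e. C(n, 6) < 2^{15 − 1} = 16384.
Check values of n near the boundary:
  n = 12: C(12, 6) = 924; 924 < 16384? YES
  n = 13: C(13, 6) = 1716; 1716 < 16384? YES
  n = 14: C(14, 6) = 3003; 3003 < 16384? YES
  n = 15: C(15, 6) = 5005; 5005 < 16384? YES
  n = 16: C(16, 6) = 8008; 8008 < 16384? YES
  n = 17: C(17, 6) = 12376; 12376 < 16384? YES
  n = 18: C(18, 6) = 18564; 18564 < 16384? NO
  n = 19: C(19, 6) = 27132; 27132 < 16384? NO
  n = 20: C(20, 6) = 38760; 38760 < 16384? NO
The largest n with C(n, 6) < 16384 is n = 17 (where E[X] = 1547/2048 ≈ 0.755). Hence R(6, 6) > 17, i.e. R(6, 6) ≥ 18.

Largest n = 17; hence R(6, 6) > 17.


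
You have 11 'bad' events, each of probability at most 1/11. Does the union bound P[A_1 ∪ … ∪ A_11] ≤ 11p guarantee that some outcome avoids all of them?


Union bound: P[∪_{i=1}^{11} A_i] ≤ Σ_i P[A_i] ≤ 11·p = 11·(1/11) = 1.
Numerically: 1 ≈ 1.000.
Is 1 < 1? NO.
Since the bound 1 is ≥ 1, the union bound is uninformative here; it does NOT by itself certify existence.

11·p = 1 ≈ 1.000; existence NOT certified by the union bound.


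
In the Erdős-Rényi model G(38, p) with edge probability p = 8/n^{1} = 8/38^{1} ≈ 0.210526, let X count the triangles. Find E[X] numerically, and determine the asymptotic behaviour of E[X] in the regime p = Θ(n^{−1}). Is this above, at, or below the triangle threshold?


Number of potential triangles: C(38, 3) = 8436.
Each occurs with probability p³ ≈ (0.210526)³ ≈ 9.33080624e-03.
By linearity: E[X] = C(38, 3)·p³ ≈ 8436 · 9.33080624e-03 ≈ 78.714681.
Here α = 1, so p = 8/n is exactly at the triangle threshold p ~ 1/n. Asymptotically E[X] → c³/6 = 8³/6 = 256/3 ≈ 85.333333, a bounded constant. In this regime the triangle count is asymptotically Poisson(c³/6).

E[X] ≈ 78.714681; in regime p = Θ(1/n^{1}) E[X] stays bounded (at the triangle threshold p ~ 1/n).


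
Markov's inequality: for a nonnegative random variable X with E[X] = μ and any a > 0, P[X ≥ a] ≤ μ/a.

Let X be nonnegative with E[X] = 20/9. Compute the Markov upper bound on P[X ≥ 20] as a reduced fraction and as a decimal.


μ = E[X] = 20/9, a = 20.
Markov: P[X ≥ 20] ≤ μ/a = (20/9)/20 = 1/9.
Numerically: ≈ 0.111.
(Since a = 20 > μ = 2.222, the bound 1/9 is < 1 and informative.)

P[X ≥ 20] ≤ 1/9 ≈ 0.111.


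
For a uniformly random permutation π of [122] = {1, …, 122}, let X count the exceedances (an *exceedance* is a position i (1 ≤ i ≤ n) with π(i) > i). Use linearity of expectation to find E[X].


Write X = Σ_{i=1}^{122} X_i, where X_i = 1_{π(i) > i}.
For each fixed i, π(i) is uniform over {1, …, 122} (marginal of a uniform permutation), so P[π(i) > i] = (n − i)/n. Summing: Σ_{i=1}^{122} (n − i)/n = (0 + 1 + … + 121)/122 = 122(122 − 1)/(2·122) = (122 − 1)/2.
Hence E[X] = Σ_{i=1}^{122} (122 − i)/122 = 121/2 ≈ 60.500.

E[X] = 121/2 = 60.500.


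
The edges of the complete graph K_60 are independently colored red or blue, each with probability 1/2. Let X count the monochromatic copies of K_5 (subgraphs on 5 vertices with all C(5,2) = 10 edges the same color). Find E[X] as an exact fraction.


Let X = Σ_S X_S over the C(60, 5) = 5461512 subsets S of size 5, where X_S = 1 if the K_5 on S is monochromatic.
For a fixed S, the K_5 on S has C(5, 2) = 10 edges. P[all 10 edges red] = (1/2)^10, and likewise for blue, so P[monochromatic] = 2·(1/2)^10 = 2^{1 − 10} = 1/512.
By linearity: E[X] = C(60, 5) · 2^{1 − 10} = 5461512 · 1/512 = 682689/64.
Numerically: E[X] ≈ 10667.015625.

E[X] = C(60,5)·2^(1−C(5,2)) = 682689/64 ≈ 10667.015625.


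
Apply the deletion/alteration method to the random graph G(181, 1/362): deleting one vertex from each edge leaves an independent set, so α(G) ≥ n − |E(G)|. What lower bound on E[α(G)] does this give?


E[|E(G)|] = C(181, 2)·p = 16290 · (1/362) = 45.
E[α(G)] ≥ n − E[|E(G)|] = 181 − 45 = 136.
Numerically: ≈ 136.00000.
(This is only a lower bound; the true E[α(G)] may be larger.)

E[α(G)] ≥ 136 ≈ 136.00000.


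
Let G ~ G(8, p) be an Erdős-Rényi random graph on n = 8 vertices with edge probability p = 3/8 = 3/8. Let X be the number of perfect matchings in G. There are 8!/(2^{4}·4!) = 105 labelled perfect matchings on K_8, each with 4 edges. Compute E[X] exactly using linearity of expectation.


K_8 has 8!/(2^{4}·4!) = 105 labelled perfect matchings.
For each such perfect matching H, let X_H = 1 if all 4 edges of H are present in G. Then P[X_H = 1] = p^{4} = (3/8)^{4} = 81/4096.
By linearity: E[X] = Σ_H E[X_H] = 105 · p^{4} = 105 · 81/4096 = 8505/4096.
Numerically: E[X] ≈ 2.08.

E[X] = 105 · (3/8)^{4} = 8505/4096 ≈ 2.08.


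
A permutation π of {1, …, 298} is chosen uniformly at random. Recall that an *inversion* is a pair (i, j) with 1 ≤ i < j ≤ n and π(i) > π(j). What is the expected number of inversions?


Write X = Σ X_I over the C(298, 2) = 44253 pairs i < j, with X_I the indicator of one inversion.
There are 44253 indicators.
For each fixed pair i < j, the values π(i) and π(j) are two distinct elements of {1, …, 298} in uniformly random order; by symmetry P[π(i) > π(j)] = 1/2.
By linearity: E[X] = 44253 · (1/2) = C(298, 2) · (1/2) = 44253/2 = 44253/2 ≈ 22126.5000.

E[X] = 44253/2 = 22126.5000.


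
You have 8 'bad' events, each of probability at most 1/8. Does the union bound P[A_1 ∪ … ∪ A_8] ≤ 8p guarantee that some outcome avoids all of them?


Union bound: P[∪_{i=1}^{8} A_i] ≤ Σ_i P[A_i] ≤ 8·p = 8·(1/8) = 1.
Numerically: 1 ≈ 1.0000000.
Is 1 < 1? NO.
Since the bound 1 is ≥ 1, the union bound is uninformative here; it does NOT by itself certify existence.

8·p = 1 ≈ 1.0000000; existence NOT certified by the union bound.


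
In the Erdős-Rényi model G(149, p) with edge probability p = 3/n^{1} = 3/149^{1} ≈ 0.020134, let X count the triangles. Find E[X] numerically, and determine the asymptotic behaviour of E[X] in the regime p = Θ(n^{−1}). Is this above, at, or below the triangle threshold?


Number of potential triangles: C(149, 3) = 540274.
Each occurs with probability p³ ≈ (0.020134)³ ≈ 8.1621573e-06.
By linearity: E[X] = C(149, 3)·p³ ≈ 540274 · 8.1621573e-06 ≈ 4.40980.
Here α = 1, so p = 3/n is exactly at the triangle threshold p ~ 1/n. Asymptotically E[X] → c³/6 = 3³/6 = 9/2 ≈ 4.50000, a bounded constant. In this regime the triangle count is asymptotically Poisson(c³/6).

E[X] ≈ 4.40980; in regime p = Θ(1/n^{1}) E[X] stays bounded (at the triangle threshold p ~ 1/n).


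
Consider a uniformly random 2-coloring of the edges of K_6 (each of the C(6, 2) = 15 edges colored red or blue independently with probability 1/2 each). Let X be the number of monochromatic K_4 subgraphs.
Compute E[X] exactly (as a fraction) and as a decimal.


Let X = Σ_S X_S over the C(6, 4) = 15 subsets S of size 4, where X_S = 1 if the K_4 on S is monochromatic.
For a fixed S, the K_4 on S has C(4, 2) = 6 edges. P[all 6 edges red] = (1/2)^6, and likewise for blue, so P[monochromatic] = 2·(1/2)^6 = 2^{1 − 6} = 1/32.
By linearity of expectation: E[X] = C(6, 4) · 2^{1 − 6} = 15 · 1/32 = 15/32.
Numerically: E[X] ≈ 0.46875.

E[X] = C(6,4)·2^(1−C(4,2)) = 15/32 ≈ 0.46875.


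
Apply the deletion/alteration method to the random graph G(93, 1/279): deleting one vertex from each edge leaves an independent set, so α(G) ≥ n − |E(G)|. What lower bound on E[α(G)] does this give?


E[|E(G)|] = C(93, 2)·p = 4278 · (1/279) = 46/3.
E[α(G)] ≥ n − E[|E(G)|] = 93 − 46/3 = 233/3.
Numerically: ≈ 77.66667.
(This is only a lower bound; the true E[α(G)] may be larger.)

E[α(G)] ≥ 233/3 ≈ 77.66667.


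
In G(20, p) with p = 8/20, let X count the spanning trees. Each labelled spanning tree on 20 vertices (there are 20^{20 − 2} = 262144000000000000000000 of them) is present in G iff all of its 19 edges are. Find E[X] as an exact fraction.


K_20 has 20^{20 − 2} = 262144000000000000000000 labelled spanning trees.
For each such spanning tree H, let X_H = 1 if all 19 edges of H are present in G. Then P[X_H = 1] = p^{19} = (2/5)^{19} = 524288/19073486328125.
By linearity: E[X] = Σ_H E[X_H] = 262144000000000000000000 · p^{19} = 262144000000000000000000 · 524288/19073486328125 = 36028797018963968/5.
Numerically: E[X] ≈ 7.2058e+15.

E[X] = 262144000000000000000000 · (2/5)^{19} = 36028797018963968/5 ≈ 7.2058e+15.


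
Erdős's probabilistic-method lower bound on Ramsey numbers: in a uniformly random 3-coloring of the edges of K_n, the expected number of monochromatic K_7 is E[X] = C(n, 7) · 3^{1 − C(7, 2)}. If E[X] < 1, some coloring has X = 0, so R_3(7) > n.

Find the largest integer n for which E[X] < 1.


We need C(n, 7) · 3^{1 − 21} < 1, i.e. C(n, 7) < 3^{21 − 1} = 3486784401.
Check values of n near the boundary:
  n = 78: C(78, 7) = 2641902120; 2641902120 < 3486784401? YES
  n = 79: C(79, 7) = 2898753715; 2898753715 < 3486784401? YES
  n = 80: C(80, 7) = 3176716400; 3176716400 < 3486784401? YES
  n = 81: C(81, 7) = 3477216600; 3477216600 < 3486784401? YES
  n = 82: C(82, 7) = 3801756816; 3801756816 < 3486784401? NO
The largest n with C(n, 7) < 3486784401 is n = 81 (where E[X] = 42928600/43046721 ≈ 0.997). Hence R_3(7) > 81, i.e. R_3(7) ≥ 82.

Largest n = 81; hence R_3(7) > 81.


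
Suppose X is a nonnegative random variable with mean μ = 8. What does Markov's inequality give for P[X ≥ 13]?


μ = E[X] = 8, a = 13.
Markov: P[X ≥ 13] ≤ μ/a = (8)/13 = 8/13.
Numerically: ≈ 0.6154.
(Since a = 13 > μ = 8.0000, the bound 8/13 is < 1 and informative.)

P[X ≥ 13] ≤ 8/13 ≈ 0.6154.


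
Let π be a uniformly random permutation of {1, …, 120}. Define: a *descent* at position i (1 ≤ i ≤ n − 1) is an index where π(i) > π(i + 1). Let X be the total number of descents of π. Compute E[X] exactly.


Write X = Σ X_I over i = 1, …, 119, with X_I the indicator of one descent.
There are 119 indicators.
For each fixed i, the pair (π(i), π(i+1)) is a uniformly random ordered pair of distinct values from {1, …, 120}; by symmetry P[π(i) > π(i+1)] = 1/2.
By linearity: E[X] = 119 · (1/2) = (120 − 1) · (1/2) = 119/2 ≈ 59.5000.

E[X] = 119/2 = 59.5000.


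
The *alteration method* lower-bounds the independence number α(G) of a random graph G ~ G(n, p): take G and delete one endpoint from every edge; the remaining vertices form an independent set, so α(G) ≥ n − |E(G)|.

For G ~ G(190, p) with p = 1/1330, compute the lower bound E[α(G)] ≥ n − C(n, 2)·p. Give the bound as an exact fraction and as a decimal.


E[|E(G)|] = C(190, 2)·p = 17955 · (1/1330) = 27/2.
E[α(G)] ≥ n − E[|E(G)|] = 190 − 27/2 = 353/2.
Numerically: ≈ 176.500.
(This is only a lower bound; the true E[α(G)] may be larger.)

E[α(G)] ≥ 353/2 ≈ 176.500.


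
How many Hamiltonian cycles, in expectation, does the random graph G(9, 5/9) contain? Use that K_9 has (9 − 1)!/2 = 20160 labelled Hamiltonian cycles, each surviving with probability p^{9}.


K_9 has (9 − 1)!/2 = 20160 labelled Hamiltonian cycles.
For each such Hamiltonian cycle H, let X_H = 1 if all 9 edges of H are present in G. Then P[X_H = 1] = p^{9} = (5/9)^{9} = 1953125/387420489.
By linearity: E[X] = Σ_H E[X_H] = 20160 · p^{9} = 20160 · 1953125/387420489 = 4375000000/43046721.
Numerically: E[X] ≈ 101.6.

E[X] = 20160 · (5/9)^{9} = 4375000000/43046721 ≈ 101.6.


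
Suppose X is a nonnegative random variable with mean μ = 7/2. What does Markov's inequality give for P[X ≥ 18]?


μ = E[X] = 7/2, a = 18.
Markov: P[X ≥ 18] ≤ μ/a = (7/2)/18 = 7/36.
Numerically: ≈ 0.19444.
(Since a = 18 > μ = 3.50000, the bound 7/36 is < 1 and informative.)

P[X ≥ 18] ≤ 7/36 ≈ 0.19444.


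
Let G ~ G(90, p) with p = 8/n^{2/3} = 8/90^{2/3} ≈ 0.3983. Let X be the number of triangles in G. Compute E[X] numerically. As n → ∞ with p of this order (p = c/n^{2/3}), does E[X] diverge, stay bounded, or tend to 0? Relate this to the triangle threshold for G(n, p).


Number of potential triangles: C(90, 3) = 117480.
Each occurs with probability p³ ≈ (0.3983)³ ≈ 6.320988e-02.
By linearity: E[X] = C(90, 3)·p³ ≈ 117480 · 6.320988e-02 ≈ 7425.8963.
Since α = 2/3 < 1, p = c/n^{2/3} ≫ 1/n is above the triangle threshold p ~ 1/n. Asymptotically E[X] ~ (c³/6)·n^{3(1−α)} = (8³/6)·n^{1} → ∞; triangles are abundant w.h.p.

E[X] ≈ 7425.8963; in regime p = Θ(1/n^{2/3}) E[X] diverges (above the triangle threshold p ~ 1/n).


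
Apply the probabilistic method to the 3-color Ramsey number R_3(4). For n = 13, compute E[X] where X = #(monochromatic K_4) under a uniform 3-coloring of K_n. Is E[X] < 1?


E[X] = C(13, 4) · 3^{1 − 6} = 715 · 3^{−5} = 715/243.
As a reduced fraction: E[X] = 715/243 ≈ 2.94239.
Is E[X] < 1? NO.
Since E[X] ≥ 1, the first-moment bound is inconclusive at n = 13; it does NOT by itself certify R_3(4) > 13.

E[X] = 715/243 ≈ 2.94239; E[X] ≥ 1; first-moment method inconclusive here.


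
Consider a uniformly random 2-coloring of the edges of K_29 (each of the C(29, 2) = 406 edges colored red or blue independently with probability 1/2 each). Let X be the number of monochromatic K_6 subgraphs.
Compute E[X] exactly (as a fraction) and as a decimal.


Let X = Σ_S X_S over the C(29, 6) = 475020 subsets S of size 6, where X_S = 1 if the K_6 on S is monochromatic.
For a fixed S, the K_6 on S has C(6, 2) = 15 edges. P[all 15 edges red] = (1/2)^15, and likewise for blue, so P[monochromatic] = 2·(1/2)^15 = 2^{1 − 15} = 1/16384.
Summing: E[X] = C(29, 6) · 2^{1 − 15} = 475020 · 1/16384 = 118755/4096.
Numerically: E[X] ≈ 28.992920.

E[X] = C(29,6)·2^(1−C(6,2)) = 118755/4096 ≈ 28.992920.


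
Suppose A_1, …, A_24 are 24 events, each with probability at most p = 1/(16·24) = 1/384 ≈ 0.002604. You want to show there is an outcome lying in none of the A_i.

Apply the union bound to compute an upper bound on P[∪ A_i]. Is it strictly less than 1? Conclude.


Union bound: P[∪_{i=1}^{24} A_i] ≤ Σ_i P[A_i] ≤ 24·p = 24·(1/384) = 1/16.
Numerically: 1/16 ≈ 0.062500.
Is 1/16 < 1? YES.
Since P[∪ A_i] ≤ 1/16 < 1, the complement has P[∩ A_i^c] ≥ 1 − 1/16 = 15/16 > 0, so some outcome avoids every A_i.

24·p = 1/16 ≈ 0.062500; existence CERTIFIED by the union bound.


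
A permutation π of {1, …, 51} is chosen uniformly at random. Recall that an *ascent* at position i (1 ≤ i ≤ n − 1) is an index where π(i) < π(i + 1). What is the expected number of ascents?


Write X = Σ X_I over i = 1, …, 50, with X_I the indicator of one ascent.
There are 50 indicators.
For each fixed i, the pair (π(i), π(i+1)) is a uniformly random ordered pair of distinct values from {1, …, 51}; by symmetry P[π(i) < π(i+1)] = 1/2.
By linearity: E[X] = 50 · (1/2) = (51 − 1) · (1/2) = 25 ≈ 25.000.

E[X] = 25 = 25.000.


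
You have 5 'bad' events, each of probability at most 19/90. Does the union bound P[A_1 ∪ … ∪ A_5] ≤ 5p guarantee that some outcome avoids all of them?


Union bound: P[∪_{i=1}^{5} A_i] ≤ Σ_i P[A_i] ≤ 5·p = 5·(19/90) = 19/18.
Numerically: 19/18 ≈ 1.05556.
Is 19/18 < 1? NO.
Since the bound 19/18 is ≥ 1, the union bound is uninformative here; it does NOT by itself certify existence.

5·p = 19/18 ≈ 1.05556; existence NOT certified by the union bound.


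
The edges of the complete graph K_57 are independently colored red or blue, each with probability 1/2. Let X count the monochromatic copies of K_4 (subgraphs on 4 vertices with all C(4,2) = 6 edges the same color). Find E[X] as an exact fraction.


Let X = Σ_S X_S over the C(57, 4) = 395010 subsets S of size 4, where X_S = 1 if the K_4 on S is monochromatic.
For a fixed S, the K_4 on S has C(4, 2) = 6 edges. P[all 6 edges red] = (1/2)^6, and likewise for blue, so P[monochromatic] = 2·(1/2)^6 = 2^{1 − 6} = 1/32.
By linearity of expectation: E[X] = C(57, 4) · 2^{1 − 6} = 395010 · 1/32 = 197505/16.
Numerically: E[X] ≈ 12344.062.

E[X] = C(57,4)·2^(1−C(4,2)) = 197505/16 ≈ 12344.062.


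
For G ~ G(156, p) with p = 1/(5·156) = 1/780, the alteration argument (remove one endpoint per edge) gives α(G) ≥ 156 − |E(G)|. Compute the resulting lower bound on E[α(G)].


E[|E(G)|] = C(156, 2)·p = 12090 · (1/780) = 31/2.
E[α(G)] ≥ n − E[|E(G)|] = 156 − 31/2 = 281/2.
Numerically: ≈ 140.5000.
(This is only a lower bound; the true E[α(G)] may be larger.)

E[α(G)] ≥ 281/2 ≈ 140.5000.


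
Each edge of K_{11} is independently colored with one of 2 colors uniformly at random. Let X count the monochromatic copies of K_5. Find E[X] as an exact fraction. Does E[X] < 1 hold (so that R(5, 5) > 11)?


E[X] = C(11, 5) · 2^{1 − 10} = 462 · 2^{−9} = 462/512.
As a reduced fraction: E[X] = 231/256 ≈ 0.9023438.
Is E[X] < 1? YES.
Since E[X] < 1, there exists a 2-coloring of K_{11} with no monochromatic K_5; hence R(5, 5) > 11.

E[X] = 231/256 ≈ 0.9023438; E[X] < 1, so R(5, 5) > 11.


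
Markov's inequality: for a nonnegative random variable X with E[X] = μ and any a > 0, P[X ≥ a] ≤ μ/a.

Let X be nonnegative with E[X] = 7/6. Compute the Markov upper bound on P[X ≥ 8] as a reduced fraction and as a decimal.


μ = E[X] = 7/6, a = 8.
Markov: P[X ≥ 8] ≤ μ/a = (7/6)/8 = 7/48.
Numerically: ≈ 0.145833.
(Since a = 8 > μ = 1.166667, the bound 7/48 is < 1 and informative.)

P[X ≥ 8] ≤ 7/48 ≈ 0.145833.


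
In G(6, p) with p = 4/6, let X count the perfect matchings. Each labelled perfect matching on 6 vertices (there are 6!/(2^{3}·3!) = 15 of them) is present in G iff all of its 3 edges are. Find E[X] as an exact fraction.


K_6 has 6!/(2^{3}·3!) = 15 labelled perfect matchings.
For each such perfect matching H, let X_H = 1 if all 3 edges of H are present in G. Then P[X_H = 1] = p^{3} = (2/3)^{3} = 8/27.
By linearity: E[X] = Σ_H E[X_H] = 15 · p^{3} = 15 · 8/27 = 40/9.
Numerically: E[X] ≈ 4.4444.

E[X] = 15 · (2/3)^{3} = 40/9 ≈ 4.4444.


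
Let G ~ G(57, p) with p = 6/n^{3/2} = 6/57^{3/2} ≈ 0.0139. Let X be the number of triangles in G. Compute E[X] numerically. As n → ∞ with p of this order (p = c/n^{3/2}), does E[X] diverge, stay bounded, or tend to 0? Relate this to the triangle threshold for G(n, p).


Number of potential triangles: C(57, 3) = 29260.
Each occurs with probability p³ ≈ (0.0139)³ ≈ 2.71030e-06.
By linearity: E[X] = C(57, 3)·p³ ≈ 29260 · 2.71030e-06 ≈ 0.079.
Since α = 3/2 > 1, p = c/n^{3/2} = o(1/n) is below the triangle threshold p ~ 1/n. Asymptotically E[X] ~ (c³/6)·n^{3(1−α)} = (6³/6)·n^{-1.5} → 0, so by Markov's inequality G has no triangles w.h.p.

E[X] ≈ 0.079; in regime p = Θ(1/n^{3/2}) E[X] tends to 0 (below the triangle threshold p ~ 1/n).


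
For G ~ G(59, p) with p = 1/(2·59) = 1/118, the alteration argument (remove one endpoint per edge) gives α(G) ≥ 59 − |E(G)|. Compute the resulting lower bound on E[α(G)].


E[|E(G)|] = C(59, 2)·p = 1711 · (1/118) = 29/2.
E[α(G)] ≥ n − E[|E(G)|] = 59 − 29/2 = 89/2.
Numerically: ≈ 44.5000.
(This is only a lower bound; the true E[α(G)] may be larger.)

E[α(G)] ≥ 89/2 ≈ 44.5000.


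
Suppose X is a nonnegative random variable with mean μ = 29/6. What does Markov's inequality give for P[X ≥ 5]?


μ = E[X] = 29/6, a = 5.
Markov: P[X ≥ 5] ≤ μ/a = (29/6)/5 = 29/30.
Numerically: ≈ 0.967.
(Since a = 5 > μ = 4.833, the bound 29/30 is < 1 and informative.)

P[X ≥ 5] ≤ 29/30 ≈ 0.967.


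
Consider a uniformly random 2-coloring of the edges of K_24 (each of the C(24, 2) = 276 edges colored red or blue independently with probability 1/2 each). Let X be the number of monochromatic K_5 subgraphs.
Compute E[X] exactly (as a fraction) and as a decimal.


Let X = Σ_S X_S over the C(24, 5) = 42504 subsets S of size 5, where X_S = 1 if the K_5 on S is monochromatic.
For a fixed S, the K_5 on S has C(5, 2) = 10 edges. P[all 10 edges red] = (1/2)^10, and likewise for blue, so P[monochromatic] = 2·(1/2)^10 = 2^{1 − 10} = 1/512.
By linearity: E[X] = C(24, 5) · 2^{1 − 10} = 42504 · 1/512 = 5313/64.
Numerically: E[X] ≈ 83.016.

E[X] = C(24,5)·2^(1−C(5,2)) = 5313/64 ≈ 83.016.


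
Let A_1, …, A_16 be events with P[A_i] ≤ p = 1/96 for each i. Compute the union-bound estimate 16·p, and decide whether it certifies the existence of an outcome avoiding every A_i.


Union bound: P[∪_{i=1}^{16} A_i] ≤ Σ_i P[A_i] ≤ 16·p = 16·(1/96) = 1/6.
Numerically: 1/6 ≈ 0.167.
Is 1/6 < 1? YES.
Since P[∪ A_i] ≤ 1/6 < 1, the complement has P[∩ A_i^c] ≥ 1 − 1/6 = 5/6 > 0, so some outcome avoids every A_i.

16·p = 1/6 ≈ 0.167; existence CERTIFIED by the union bound.


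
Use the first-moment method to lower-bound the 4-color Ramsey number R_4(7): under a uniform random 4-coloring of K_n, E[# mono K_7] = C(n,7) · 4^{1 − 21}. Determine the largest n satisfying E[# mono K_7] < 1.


We need C(n, 7) · 4^{1 − 21} < 1, i.e. C(n, 7) < 4^{21 − 1} = 1099511627776.
Check values of n near the boundary:
  n = 178: C(178, 7) = 996867063280; 996867063280 < 1099511627776? YES
  n = 179: C(179, 7) = 1037437234460; 1037437234460 < 1099511627776? YES
  n = 180: C(180, 7) = 1079414463600; 1079414463600 < 1099511627776? YES
  n = 181: C(181, 7) = 1122839183400; 1122839183400 < 1099511627776? NO
  n = 182: C(182, 7) = 1167752750736; 1167752750736 < 1099511627776? NO
The largest n with C(n, 7) < 1099511627776 is n = 180 (where E[X] = 67463403975/68719476736 ≈ 0.98172). Hence R_4(7) > 180, i.e. R_4(7) ≥ 181.

Largest n = 180; hence R_4(7) > 180.
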